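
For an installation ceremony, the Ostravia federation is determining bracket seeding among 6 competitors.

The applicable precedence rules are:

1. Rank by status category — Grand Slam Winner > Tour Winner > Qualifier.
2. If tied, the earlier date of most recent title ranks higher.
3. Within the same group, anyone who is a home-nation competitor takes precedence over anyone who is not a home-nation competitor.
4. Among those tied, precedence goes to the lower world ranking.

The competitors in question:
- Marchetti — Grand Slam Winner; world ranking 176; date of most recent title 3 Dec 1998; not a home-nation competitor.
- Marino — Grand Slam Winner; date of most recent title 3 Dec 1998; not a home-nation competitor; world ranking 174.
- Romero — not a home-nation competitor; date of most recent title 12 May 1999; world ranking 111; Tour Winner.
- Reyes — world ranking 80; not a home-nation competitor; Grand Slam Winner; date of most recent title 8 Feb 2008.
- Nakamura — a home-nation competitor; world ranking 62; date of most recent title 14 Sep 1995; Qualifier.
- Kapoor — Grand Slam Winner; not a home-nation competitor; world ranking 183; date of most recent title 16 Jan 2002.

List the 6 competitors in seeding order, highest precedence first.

Marino, Marchetti, Kapoor, Reyes, Romero, Nakamura

By status category: Marino, Marchetti, Kapoor and Reyes (Grand Slam Winner); then Romero (Tour Winner); then Nakamura (Qualifier).
Among Marino, Marchetti, Kapoor and Reyes, by date of most recent title (earlier first): Marino and Marchetti (3 Dec 1998) before Kapoor (16 Jan 2002) before Reyes (8 Feb 2008).
Marino and Marchetti are each not a home-nation competitor, so the next rule applies.
Among Marino and Marchetti, by world ranking (lower first): Marino (174) before Marchetti (176).
Full order: Marino, Marchetti, Kapoor, Reyes, Romero, Nakamura.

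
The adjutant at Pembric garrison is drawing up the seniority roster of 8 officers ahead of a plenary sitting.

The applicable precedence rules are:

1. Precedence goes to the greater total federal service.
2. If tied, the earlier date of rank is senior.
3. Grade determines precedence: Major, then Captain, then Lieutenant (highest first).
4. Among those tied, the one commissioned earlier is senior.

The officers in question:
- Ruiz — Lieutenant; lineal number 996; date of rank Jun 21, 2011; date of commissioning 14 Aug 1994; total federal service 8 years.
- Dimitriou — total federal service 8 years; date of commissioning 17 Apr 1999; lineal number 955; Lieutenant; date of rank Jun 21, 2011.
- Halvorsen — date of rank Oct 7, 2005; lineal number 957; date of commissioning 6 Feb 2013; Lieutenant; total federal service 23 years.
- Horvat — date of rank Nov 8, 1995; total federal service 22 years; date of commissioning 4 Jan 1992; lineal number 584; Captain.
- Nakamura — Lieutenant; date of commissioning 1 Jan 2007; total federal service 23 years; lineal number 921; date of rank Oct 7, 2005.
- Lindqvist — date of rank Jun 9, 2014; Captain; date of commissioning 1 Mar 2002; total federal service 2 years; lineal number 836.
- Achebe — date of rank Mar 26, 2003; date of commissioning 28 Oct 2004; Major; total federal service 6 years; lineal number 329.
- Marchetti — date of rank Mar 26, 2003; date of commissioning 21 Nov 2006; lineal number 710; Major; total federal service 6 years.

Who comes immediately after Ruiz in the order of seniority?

By total federal service (higher first): Nakamura and Halvorsen (both 23 years); then Horvat (22 years); then Ruiz and Dimitriou (both 8 years); then Achebe and Marchetti (both 6 years); then Lindqvist (2 years).
Nakamura and Halvorsen both have date of rank Oct 7, 2005, so the next rule applies.
Nakamura and Halvorsen are each Lieutenant, so the next rule applies.
Among Nakamura and Halvorsen, by date of commissioning (earlier first): Nakamura (1 Jan 2007) before Halvorsen (6 Feb 2013).
Ruiz and Dimitriou both have date of rank Jun 21, 2011, so the next rule applies.
Ruiz and Dimitriou are each Lieutenant, so the next rule applies.
Among Ruiz and Dimitriou, by date of commissioning (earlier first): Ruiz (14 Aug 1994) before Dimitriou (17 Apr 1999).
Achebe and Marchetti both have date of rank Mar 26, 2003, so the next rule applies.
Achebe and Marchetti are each Major, so the next rule applies.
Among Achebe and Marchetti, by date of commissioning (earlier first): Achebe (28 Oct 2004) before Marchetti (21 Nov 2006).
Order: Nakamura, Halvorsen, Horvat, Ruiz, Dimitriou, Achebe, Marchetti, Lindqvist.

Dimitriou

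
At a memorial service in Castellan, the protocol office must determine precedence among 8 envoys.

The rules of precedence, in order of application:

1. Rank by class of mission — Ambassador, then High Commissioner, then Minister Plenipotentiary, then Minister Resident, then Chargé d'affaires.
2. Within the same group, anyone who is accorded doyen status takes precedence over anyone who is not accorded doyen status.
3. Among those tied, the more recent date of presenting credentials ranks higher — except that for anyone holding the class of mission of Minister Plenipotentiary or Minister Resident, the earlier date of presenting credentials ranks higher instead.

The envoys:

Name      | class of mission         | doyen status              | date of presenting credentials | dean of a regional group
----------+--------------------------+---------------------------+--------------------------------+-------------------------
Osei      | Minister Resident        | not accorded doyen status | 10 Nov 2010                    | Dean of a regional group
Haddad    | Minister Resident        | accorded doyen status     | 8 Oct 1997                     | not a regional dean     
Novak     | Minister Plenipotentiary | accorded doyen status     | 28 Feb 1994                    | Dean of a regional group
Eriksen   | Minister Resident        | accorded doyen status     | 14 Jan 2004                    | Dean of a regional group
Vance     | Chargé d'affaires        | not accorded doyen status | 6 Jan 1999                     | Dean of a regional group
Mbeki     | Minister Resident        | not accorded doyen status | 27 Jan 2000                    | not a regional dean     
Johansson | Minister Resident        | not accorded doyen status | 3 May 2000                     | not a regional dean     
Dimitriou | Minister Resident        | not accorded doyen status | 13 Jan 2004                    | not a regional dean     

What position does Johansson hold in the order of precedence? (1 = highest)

By class of mission: Novak (Minister Plenipotentiary); then Haddad, Eriksen, Mbeki, Johansson, Dimitriou and Osei (Minister Resident); then Vance (Chargé d'affaires).
Among Haddad, Eriksen, Mbeki, Johansson, Dimitriou and Osei, accorded doyen status before not accorded doyen status: Haddad and Eriksen (accorded doyen status) before Mbeki, Johansson, Dimitriou and Osei (not accorded doyen status).
Among Haddad and Eriksen, by date of presenting credentials (earlier first) (reversed rule for this group): Haddad (8 Oct 1997) before Eriksen (14 Jan 2004).
Among Mbeki, Johansson, Dimitriou and Osei, by date of presenting credentials (earlier first) (reversed rule for this group): Mbeki (27 Jan 2000) before Johansson (3 May 2000) before Dimitriou (13 Jan 2004) before Osei (10 Nov 2010).
Order: Novak, Haddad, Eriksen, Mbeki, Johansson, Dimitriou, Osei, Vance. So position 5.

5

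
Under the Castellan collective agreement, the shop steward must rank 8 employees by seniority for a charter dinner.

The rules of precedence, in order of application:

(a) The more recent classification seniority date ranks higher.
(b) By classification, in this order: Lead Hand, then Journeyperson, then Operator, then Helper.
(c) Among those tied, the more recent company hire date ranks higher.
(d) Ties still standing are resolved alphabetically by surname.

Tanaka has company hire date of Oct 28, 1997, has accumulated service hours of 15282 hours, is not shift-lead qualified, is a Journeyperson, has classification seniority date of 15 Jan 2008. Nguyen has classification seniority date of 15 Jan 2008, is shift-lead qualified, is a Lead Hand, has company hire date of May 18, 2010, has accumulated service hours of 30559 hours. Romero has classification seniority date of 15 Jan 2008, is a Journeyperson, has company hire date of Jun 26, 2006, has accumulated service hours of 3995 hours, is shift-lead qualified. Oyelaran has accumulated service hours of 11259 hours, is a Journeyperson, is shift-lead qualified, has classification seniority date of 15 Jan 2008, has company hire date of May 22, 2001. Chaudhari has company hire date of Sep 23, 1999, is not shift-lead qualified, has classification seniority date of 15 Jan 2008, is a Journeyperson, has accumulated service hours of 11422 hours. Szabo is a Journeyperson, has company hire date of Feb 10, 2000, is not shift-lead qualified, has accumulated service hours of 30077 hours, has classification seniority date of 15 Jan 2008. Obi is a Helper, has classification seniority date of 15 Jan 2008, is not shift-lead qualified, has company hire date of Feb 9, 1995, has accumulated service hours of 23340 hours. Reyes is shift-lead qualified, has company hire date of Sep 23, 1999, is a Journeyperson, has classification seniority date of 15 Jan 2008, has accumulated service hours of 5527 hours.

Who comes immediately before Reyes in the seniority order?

By classification seniority date (later first): Nguyen, Romero, Oyelaran, Szabo, Chaudhari, Reyes, Tanaka and Obi (each 15 Jan 2008).
Among Nguyen, Romero, Oyelaran, Szabo, Chaudhari, Reyes, Tanaka and Obi, by classification: Nguyen (Lead Hand) before Romero, Oyelaran, Szabo, Chaudhari, Reyes and Tanaka (Journeyperson) before Obi (Helper).
Among Romero, Oyelaran, Szabo, Chaudhari, Reyes and Tanaka, by company hire date (later first): Romero (Jun 26, 2006) before Oyelaran (May 22, 2001) before Szabo (Feb 10, 2000) before Chaudhari and Reyes (Sep 23, 1999) before Tanaka (Oct 28, 1997).
Among Chaudhari and Reyes, alphabetically by surname: Chaudhari before Reyes.
Order: Nguyen, Romero, Oyelaran, Szabo, Chaudhari, Reyes, Tanaka, Obi.

Chaudhari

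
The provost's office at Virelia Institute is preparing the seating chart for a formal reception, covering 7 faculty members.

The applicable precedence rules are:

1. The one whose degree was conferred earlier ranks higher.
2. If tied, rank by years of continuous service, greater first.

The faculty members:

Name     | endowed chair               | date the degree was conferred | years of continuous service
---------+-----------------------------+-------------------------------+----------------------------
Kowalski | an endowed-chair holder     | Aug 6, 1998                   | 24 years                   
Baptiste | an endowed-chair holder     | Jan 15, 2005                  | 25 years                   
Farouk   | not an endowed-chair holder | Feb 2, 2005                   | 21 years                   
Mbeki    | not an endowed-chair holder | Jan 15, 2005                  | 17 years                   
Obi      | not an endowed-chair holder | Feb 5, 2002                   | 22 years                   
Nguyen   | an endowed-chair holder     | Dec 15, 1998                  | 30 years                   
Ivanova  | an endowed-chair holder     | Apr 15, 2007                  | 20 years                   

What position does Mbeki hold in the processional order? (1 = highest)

By date the degree was conferred (earlier first): Kowalski (Aug 6, 1998); then Nguyen (Dec 15, 1998); then Obi (Feb 5, 2002); then Baptiste and Mbeki (both Jan 15, 2005); then Farouk (Feb 2, 2005); then Ivanova (Apr 15, 2007).
Among Baptiste and Mbeki, by years of continuous service (higher first): Baptiste (25 years) before Mbeki (17 years).
Order: Kowalski, Nguyen, Obi, Baptiste, Mbeki, Farouk, Ivanova. So position 5.

5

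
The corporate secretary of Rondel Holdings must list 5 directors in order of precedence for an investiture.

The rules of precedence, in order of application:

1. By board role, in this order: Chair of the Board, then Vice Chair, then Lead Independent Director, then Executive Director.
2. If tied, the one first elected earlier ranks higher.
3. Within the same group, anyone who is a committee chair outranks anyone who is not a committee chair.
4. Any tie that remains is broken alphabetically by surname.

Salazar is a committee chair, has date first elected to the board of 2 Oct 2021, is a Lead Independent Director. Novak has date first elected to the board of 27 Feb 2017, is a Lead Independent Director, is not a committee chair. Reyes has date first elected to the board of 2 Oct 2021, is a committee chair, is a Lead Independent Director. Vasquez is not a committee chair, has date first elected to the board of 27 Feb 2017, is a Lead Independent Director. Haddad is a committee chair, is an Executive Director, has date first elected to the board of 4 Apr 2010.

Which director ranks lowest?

Haddad

By board role: Novak, Vasquez, Reyes and Salazar (Lead Independent Director); then Haddad (Executive Director).
Among Novak, Vasquez, Reyes and Salazar, by date first elected to the board (earlier first): Novak and Vasquez (27 Feb 2017) before Reyes and Salazar (2 Oct 2021).
Novak and Vasquez are each not a committee chair, so the next rule applies.
Among Novak and Vasquez, alphabetically by surname: Novak before Vasquez.
Reyes and Salazar are each a committee chair, so the next rule applies.
Among Reyes and Salazar, alphabetically by surname: Reyes before Salazar.
Order: Novak, Vasquez, Reyes, Salazar, Haddad.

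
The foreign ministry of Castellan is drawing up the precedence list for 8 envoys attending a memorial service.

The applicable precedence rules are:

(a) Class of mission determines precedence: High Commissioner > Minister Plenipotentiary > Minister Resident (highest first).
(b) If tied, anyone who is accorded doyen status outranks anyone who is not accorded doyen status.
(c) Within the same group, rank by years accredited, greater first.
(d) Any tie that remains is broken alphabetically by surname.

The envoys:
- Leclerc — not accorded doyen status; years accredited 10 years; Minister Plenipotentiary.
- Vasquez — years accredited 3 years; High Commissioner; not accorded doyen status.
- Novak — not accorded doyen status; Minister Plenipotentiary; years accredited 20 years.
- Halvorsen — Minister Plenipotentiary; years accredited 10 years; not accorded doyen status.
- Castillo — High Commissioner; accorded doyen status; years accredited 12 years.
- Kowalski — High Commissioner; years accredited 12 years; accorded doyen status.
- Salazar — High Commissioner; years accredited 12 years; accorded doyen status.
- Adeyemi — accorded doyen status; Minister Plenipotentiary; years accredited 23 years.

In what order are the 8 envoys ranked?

By class of mission: Castillo, Kowalski, Salazar and Vasquez (High Commissioner); then Adeyemi, Novak, Halvorsen and Leclerc (Minister Plenipotentiary).
Among Castillo, Kowalski, Salazar and Vasquez, accorded doyen status before not accorded doyen status: Castillo, Kowalski and Salazar (accorded doyen status) before Vasquez (not accorded doyen status).
Castillo, Kowalski and Salazar all have years accredited 12 years, so the next rule applies.
Among Castillo, Kowalski and Salazar, alphabetically by surname: Castillo before Kowalski before Salazar.
Among Adeyemi, Novak, Halvorsen and Leclerc, accorded doyen status before not accorded doyen status: Adeyemi (accorded doyen status) before Novak, Halvorsen and Leclerc (not accorded doyen status).
Among Novak, Halvorsen and Leclerc, by years accredited (higher first): Novak (20 years) before Halvorsen and Leclerc (10 years).
Among Halvorsen and Leclerc, alphabetically by surname: Halvorsen before Leclerc.
Full order: Castillo, Kowalski, Salazar, Vasquez, Adeyemi, Novak, Halvorsen, Leclerc.

Castillo, Kowalski, Salazar, Vasquez, Adeyemi, Novak, Halvorsen, Leclerc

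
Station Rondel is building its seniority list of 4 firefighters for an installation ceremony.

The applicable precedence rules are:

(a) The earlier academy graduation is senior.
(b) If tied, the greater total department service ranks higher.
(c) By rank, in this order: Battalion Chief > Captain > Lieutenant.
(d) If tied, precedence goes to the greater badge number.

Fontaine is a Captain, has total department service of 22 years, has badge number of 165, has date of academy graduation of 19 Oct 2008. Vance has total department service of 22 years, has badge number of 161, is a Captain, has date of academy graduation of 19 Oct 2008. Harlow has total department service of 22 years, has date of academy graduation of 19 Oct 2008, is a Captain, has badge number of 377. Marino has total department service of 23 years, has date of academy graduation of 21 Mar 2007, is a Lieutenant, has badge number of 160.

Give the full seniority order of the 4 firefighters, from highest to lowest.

By date of academy graduation (earlier first): Marino (21 Mar 2007); then Harlow, Fontaine and Vance (each 19 Oct 2008).
Harlow, Fontaine and Vance all have total department service 22 years, so the next rule applies.
Harlow, Fontaine and Vance are each Captain, so the next rule applies.
Among Harlow, Fontaine and Vance, by badge number (higher first): Harlow (377) before Fontaine (165) before Vance (161).
Full order: Marino, Harlow, Fontaine, Vance.

Marino, Harlow, Fontaine, Vance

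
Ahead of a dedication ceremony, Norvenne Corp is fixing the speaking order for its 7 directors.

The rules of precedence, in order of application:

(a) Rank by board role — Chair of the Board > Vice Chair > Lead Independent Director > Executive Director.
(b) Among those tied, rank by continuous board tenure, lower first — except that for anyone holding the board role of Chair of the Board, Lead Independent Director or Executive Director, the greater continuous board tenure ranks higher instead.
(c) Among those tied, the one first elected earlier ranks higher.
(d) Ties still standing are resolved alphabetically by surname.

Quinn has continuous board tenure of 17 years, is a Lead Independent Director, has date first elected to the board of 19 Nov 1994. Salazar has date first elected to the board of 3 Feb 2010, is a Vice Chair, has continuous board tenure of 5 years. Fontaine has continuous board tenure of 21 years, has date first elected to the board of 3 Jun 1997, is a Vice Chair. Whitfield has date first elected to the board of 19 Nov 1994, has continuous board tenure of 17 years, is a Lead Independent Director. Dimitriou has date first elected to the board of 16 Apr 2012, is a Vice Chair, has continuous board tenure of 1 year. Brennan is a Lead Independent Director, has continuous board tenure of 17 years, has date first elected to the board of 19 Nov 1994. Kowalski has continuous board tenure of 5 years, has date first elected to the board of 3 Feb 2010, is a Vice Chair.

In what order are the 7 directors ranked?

By board role: Dimitriou, Kowalski, Salazar and Fontaine (Vice Chair); then Brennan, Quinn and Whitfield (Lead Independent Director).
Among Dimitriou, Kowalski, Salazar and Fontaine, by continuous board tenure (lower first): Dimitriou (1 year) before Kowalski and Salazar (5 years) before Fontaine (21 years).
Kowalski and Salazar both have date first elected to the board 3 Feb 2010, so the next rule applies.
Among Kowalski and Salazar, alphabetically by surname: Kowalski before Salazar.
Brennan, Quinn and Whitfield all have continuous board tenure 17 years, so the next rule applies.
Brennan, Quinn and Whitfield all have date first elected to the board 19 Nov 1994, so the next rule applies.
Among Brennan, Quinn and Whitfield, alphabetically by surname: Brennan before Quinn before Whitfield.
Full order: Dimitriou, Kowalski, Salazar, Fontaine, Brennan, Quinn, Whitfield.

Dimitriou, Kowalski, Salazar, Fontaine, Brennan, Quinn, Whitfield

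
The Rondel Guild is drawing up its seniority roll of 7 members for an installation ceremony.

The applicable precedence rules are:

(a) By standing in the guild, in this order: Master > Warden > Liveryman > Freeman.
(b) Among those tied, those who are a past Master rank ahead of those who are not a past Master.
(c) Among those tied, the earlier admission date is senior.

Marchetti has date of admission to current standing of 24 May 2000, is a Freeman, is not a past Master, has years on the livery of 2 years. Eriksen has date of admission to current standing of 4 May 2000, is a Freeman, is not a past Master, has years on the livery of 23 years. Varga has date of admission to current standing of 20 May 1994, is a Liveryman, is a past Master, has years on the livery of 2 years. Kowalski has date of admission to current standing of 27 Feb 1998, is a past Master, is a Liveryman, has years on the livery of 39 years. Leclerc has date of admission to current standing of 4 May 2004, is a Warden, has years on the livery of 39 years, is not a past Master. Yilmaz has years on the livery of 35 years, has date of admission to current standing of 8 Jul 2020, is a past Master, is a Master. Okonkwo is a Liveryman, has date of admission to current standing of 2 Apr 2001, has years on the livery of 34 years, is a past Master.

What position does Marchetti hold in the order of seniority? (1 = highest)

7

By standing in the guild: Yilmaz (Master); then Leclerc (Warden); then Varga, Kowalski and Okonkwo (Liveryman); then Eriksen and Marchetti (Freeman).
Varga, Kowalski and Okonkwo are each a past Master, so the next rule applies.
Among Varga, Kowalski and Okonkwo, by date of admission to current standing (earlier first): Varga (20 May 1994) before Kowalski (27 Feb 1998) before Okonkwo (2 Apr 2001).
Eriksen and Marchetti are each not a past Master, so the next rule applies.
Among Eriksen and Marchetti, by date of admission to current standing (earlier first): Eriksen (4 May 2000) before Marchetti (24 May 2000).
Order: Yilmaz, Leclerc, Varga, Kowalski, Okonkwo, Eriksen, Marchetti. So position 7.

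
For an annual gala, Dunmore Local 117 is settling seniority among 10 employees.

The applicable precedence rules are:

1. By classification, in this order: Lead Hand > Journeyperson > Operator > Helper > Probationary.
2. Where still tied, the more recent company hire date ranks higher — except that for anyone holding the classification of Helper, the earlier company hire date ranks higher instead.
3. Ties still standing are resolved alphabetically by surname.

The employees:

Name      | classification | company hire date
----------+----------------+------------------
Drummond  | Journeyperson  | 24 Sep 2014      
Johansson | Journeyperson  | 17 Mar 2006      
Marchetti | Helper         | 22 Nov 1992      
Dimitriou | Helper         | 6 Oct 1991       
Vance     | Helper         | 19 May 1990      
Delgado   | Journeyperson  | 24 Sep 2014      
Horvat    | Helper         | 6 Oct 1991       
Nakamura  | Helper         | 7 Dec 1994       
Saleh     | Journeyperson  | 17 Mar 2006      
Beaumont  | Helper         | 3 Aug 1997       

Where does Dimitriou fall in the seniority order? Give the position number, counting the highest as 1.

6

By classification: Delgado, Drummond, Johansson and Saleh (Journeyperson); then Vance, Dimitriou, Horvat, Marchetti, Nakamura and Beaumont (Helper).
Among Delgado, Drummond, Johansson and Saleh, by company hire date (later first): Delgado and Drummond (24 Sep 2014) before Johansson and Saleh (17 Mar 2006).
Among Delgado and Drummond, alphabetically by surname: Delgado before Drummond.
Among Johansson and Saleh, alphabetically by surname: Johansson before Saleh.
Among Vance, Dimitriou, Horvat, Marchetti, Nakamura and Beaumont, by company hire date (earlier first) (reversed rule for this group): Vance (19 May 1990) before Dimitriou and Horvat (6 Oct 1991) before Marchetti (22 Nov 1992) before Nakamura (7 Dec 1994) before Beaumont (3 Aug 1997).
Among Dimitriou and Horvat, alphabetically by surname: Dimitriou before Horvat.
Order: Delgado, Drummond, Johansson, Saleh, Vance, Dimitriou, Horvat, Marchetti, Nakamura, Beaumont. So position 6.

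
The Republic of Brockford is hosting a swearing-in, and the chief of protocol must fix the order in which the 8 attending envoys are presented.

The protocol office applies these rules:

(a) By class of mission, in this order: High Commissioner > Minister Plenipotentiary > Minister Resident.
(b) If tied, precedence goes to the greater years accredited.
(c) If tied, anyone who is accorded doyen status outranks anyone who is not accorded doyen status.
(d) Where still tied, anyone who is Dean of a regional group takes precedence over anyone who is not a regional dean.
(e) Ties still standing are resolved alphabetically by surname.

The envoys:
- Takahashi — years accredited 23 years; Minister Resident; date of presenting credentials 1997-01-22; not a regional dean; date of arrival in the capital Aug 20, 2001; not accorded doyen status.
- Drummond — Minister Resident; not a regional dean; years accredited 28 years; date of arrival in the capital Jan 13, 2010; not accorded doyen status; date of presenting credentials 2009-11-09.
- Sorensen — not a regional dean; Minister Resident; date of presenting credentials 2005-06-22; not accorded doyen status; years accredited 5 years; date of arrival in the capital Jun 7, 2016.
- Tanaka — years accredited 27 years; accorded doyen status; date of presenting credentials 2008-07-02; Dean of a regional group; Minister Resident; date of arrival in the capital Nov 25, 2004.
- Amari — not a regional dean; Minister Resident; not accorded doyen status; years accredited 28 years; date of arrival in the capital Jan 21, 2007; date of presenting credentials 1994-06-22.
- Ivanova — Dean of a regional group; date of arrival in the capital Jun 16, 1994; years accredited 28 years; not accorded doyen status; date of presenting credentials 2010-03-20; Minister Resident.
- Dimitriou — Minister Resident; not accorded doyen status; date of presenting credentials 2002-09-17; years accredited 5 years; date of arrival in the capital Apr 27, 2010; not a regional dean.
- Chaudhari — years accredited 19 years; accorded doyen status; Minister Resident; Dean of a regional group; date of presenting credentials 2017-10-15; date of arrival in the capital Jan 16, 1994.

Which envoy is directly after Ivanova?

By class of mission: Ivanova, Amari, Drummond, Tanaka, Takahashi, Chaudhari, Dimitriou and Sorensen (Minister Resident).
Among Ivanova, Amari, Drummond, Tanaka, Takahashi, Chaudhari, Dimitriou and Sorensen, by years accredited (higher first): Ivanova, Amari and Drummond (28 years) before Tanaka (27 years) before Takahashi (23 years) before Chaudhari (19 years) before Dimitriou and Sorensen (5 years).
Ivanova, Amari and Drummond are each not accorded doyen status, so the next rule applies.
Among Ivanova, Amari and Drummond, Dean of a regional group before not a regional dean: Ivanova (Dean of a regional group) before Amari and Drummond (not a regional dean).
Among Amari and Drummond, alphabetically by surname: Amari before Drummond.
Dimitriou and Sorensen are each not accorded doyen status, so the next rule applies.
Dimitriou and Sorensen are each not a regional dean, so the next rule applies.
Among Dimitriou and Sorensen, alphabetically by surname: Dimitriou before Sorensen.
Order: Ivanova, Amari, Drummond, Tanaka, Takahashi, Chaudhari, Dimitriou, Sorensen.

Amari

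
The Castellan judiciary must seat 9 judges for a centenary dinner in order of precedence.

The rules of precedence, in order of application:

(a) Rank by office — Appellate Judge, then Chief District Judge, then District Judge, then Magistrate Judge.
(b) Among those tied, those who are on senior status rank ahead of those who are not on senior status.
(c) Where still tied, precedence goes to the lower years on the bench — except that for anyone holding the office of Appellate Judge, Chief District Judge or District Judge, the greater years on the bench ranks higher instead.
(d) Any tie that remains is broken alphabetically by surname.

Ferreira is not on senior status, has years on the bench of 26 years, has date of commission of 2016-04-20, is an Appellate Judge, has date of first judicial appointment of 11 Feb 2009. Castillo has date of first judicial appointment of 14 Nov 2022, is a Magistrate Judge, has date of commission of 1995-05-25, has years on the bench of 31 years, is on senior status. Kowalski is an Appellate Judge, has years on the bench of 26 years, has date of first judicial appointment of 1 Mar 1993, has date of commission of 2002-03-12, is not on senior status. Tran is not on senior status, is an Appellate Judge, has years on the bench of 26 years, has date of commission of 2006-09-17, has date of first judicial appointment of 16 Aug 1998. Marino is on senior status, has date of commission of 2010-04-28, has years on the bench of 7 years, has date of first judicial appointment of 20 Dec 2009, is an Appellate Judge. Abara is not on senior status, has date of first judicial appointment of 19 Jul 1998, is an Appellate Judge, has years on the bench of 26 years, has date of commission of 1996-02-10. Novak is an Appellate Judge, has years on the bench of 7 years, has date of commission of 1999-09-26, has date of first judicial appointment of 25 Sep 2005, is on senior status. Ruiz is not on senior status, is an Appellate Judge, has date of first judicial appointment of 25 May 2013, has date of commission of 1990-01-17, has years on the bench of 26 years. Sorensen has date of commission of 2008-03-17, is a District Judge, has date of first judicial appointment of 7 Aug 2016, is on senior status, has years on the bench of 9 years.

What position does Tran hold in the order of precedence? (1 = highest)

By office: Marino, Novak, Abara, Ferreira, Kowalski, Ruiz and Tran (Appellate Judge); then Sorensen (District Judge); then Castillo (Magistrate Judge).
Among Marino, Novak, Abara, Ferreira, Kowalski, Ruiz and Tran, on senior status before not on senior status: Marino and Novak (on senior status) before Abara, Ferreira, Kowalski, Ruiz and Tran (not on senior status).
Marino and Novak both have years on the bench 7 years, so the next rule applies.
Among Marino and Novak, alphabetically by surname: Marino before Novak.
Abara, Ferreira, Kowalski, Ruiz and Tran all have years on the bench 26 years, so the next rule applies.
Among Abara, Ferreira, Kowalski, Ruiz and Tran, alphabetically by surname: Abara before Ferreira before Kowalski before Ruiz before Tran.
Order: Marino, Novak, Abara, Ferreira, Kowalski, Ruiz, Tran, Sorensen, Castillo. So position 7.

7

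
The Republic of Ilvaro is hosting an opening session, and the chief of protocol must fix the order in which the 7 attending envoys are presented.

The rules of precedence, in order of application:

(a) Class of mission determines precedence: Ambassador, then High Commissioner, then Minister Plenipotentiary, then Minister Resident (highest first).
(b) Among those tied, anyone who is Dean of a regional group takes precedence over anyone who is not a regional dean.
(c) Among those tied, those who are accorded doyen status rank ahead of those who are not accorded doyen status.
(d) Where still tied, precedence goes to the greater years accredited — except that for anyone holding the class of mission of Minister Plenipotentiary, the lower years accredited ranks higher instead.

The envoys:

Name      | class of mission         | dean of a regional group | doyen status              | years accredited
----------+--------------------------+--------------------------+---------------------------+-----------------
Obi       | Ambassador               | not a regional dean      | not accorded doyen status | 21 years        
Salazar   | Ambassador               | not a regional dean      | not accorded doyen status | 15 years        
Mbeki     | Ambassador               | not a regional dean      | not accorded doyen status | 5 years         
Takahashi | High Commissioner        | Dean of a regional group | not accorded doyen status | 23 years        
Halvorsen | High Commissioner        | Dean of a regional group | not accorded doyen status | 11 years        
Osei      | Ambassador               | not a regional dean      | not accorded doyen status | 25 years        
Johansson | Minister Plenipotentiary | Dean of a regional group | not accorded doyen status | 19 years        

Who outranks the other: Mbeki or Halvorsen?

Mbeki

By class of mission: Osei, Obi, Salazar and Mbeki (Ambassador); then Takahashi and Halvorsen (High Commissioner); then Johansson (Minister Plenipotentiary).
Osei, Obi, Salazar and Mbeki are each not a regional dean, so the next rule applies.
Osei, Obi, Salazar and Mbeki are each not accorded doyen status, so the next rule applies.
Among Osei, Obi, Salazar and Mbeki, by years accredited (higher first): Osei (25 years) before Obi (21 years) before Salazar (15 years) before Mbeki (5 years).
Takahashi and Halvorsen are each Dean of a regional group, so the next rule applies.
Takahashi and Halvorsen are each not accorded doyen status, so the next rule applies.
Among Takahashi and Halvorsen, by years accredited (higher first): Takahashi (23 years) before Halvorsen (11 years).
So Mbeki takes precedence.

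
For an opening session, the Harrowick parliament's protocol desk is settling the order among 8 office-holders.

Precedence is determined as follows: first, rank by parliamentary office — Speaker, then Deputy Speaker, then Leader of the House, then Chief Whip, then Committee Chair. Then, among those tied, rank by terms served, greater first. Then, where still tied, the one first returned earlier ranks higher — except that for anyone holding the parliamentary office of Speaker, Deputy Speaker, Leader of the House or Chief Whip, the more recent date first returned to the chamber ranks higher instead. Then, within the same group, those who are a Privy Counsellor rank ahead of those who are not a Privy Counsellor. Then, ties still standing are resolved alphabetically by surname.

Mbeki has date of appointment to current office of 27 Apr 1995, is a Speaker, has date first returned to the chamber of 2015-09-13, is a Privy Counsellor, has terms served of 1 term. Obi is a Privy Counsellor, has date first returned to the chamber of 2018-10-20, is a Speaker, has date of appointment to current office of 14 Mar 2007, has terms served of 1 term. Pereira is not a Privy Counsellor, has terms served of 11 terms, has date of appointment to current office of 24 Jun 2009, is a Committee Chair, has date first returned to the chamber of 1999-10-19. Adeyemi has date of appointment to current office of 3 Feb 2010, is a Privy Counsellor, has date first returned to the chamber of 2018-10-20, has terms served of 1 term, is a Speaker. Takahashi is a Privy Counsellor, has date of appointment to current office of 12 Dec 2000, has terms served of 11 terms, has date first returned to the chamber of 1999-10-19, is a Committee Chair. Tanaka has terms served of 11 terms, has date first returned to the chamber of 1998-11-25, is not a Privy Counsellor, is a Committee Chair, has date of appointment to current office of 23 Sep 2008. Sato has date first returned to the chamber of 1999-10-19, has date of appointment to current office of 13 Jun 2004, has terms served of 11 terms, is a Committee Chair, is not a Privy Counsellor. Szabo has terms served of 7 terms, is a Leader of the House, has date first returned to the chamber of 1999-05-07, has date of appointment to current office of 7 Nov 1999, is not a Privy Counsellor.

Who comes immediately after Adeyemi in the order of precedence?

Obi

By parliamentary office: Adeyemi, Obi and Mbeki (Speaker); then Szabo (Leader of the House); then Tanaka, Takahashi, Pereira and Sato (Committee Chair).
Adeyemi, Obi and Mbeki all have terms served 1 term, so the next rule applies.
Among Adeyemi, Obi and Mbeki, by date first returned to the chamber (later first) (reversed rule for this group): Adeyemi and Obi (2018-10-20) before Mbeki (2015-09-13).
Adeyemi and Obi are each a Privy Counsellor, so the next rule applies.
Among Adeyemi and Obi, alphabetically by surname: Adeyemi before Obi.
Tanaka, Takahashi, Pereira and Sato all have terms served 11 terms, so the next rule applies.
Among Tanaka, Takahashi, Pereira and Sato, by date first returned to the chamber (earlier first): Tanaka (1998-11-25) before Takahashi, Pereira and Sato (1999-10-19).
Among Takahashi, Pereira and Sato, a Privy Counsellor before not a Privy Counsellor: Takahashi (a Privy Counsellor) before Pereira and Sato (not a Privy Counsellor).
Among Pereira and Sato, alphabetically by surname: Pereira before Sato.
Order: Adeyemi, Obi, Mbeki, Szabo, Tanaka, Takahashi, Pereira, Sato.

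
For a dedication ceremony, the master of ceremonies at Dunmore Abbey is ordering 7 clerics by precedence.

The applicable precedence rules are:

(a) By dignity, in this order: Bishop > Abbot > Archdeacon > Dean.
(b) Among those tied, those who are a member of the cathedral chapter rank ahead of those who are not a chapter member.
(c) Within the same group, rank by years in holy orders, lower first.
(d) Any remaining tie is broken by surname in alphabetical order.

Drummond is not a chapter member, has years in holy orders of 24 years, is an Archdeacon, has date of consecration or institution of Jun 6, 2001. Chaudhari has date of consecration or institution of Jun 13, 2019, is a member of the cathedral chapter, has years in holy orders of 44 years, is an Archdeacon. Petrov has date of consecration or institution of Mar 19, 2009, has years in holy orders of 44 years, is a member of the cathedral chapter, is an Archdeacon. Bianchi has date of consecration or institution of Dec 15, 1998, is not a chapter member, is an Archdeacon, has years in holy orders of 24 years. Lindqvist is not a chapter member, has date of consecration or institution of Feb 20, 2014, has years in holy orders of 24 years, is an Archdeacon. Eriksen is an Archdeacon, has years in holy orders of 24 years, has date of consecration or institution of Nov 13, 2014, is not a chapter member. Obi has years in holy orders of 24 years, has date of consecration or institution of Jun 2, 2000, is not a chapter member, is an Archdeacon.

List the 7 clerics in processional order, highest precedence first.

By dignity: Chaudhari, Petrov, Bianchi, Drummond, Eriksen, Lindqvist and Obi (Archdeacon).
Among Chaudhari, Petrov, Bianchi, Drummond, Eriksen, Lindqvist and Obi, a member of the cathedral chapter before not a chapter member: Chaudhari and Petrov (a member of the cathedral chapter) before Bianchi, Drummond, Eriksen, Lindqvist and Obi (not a chapter member).
Chaudhari and Petrov both have years in holy orders 44 years, so the next rule applies.
Among Chaudhari and Petrov, alphabetically by surname: Chaudhari before Petrov.
Bianchi, Drummond, Eriksen, Lindqvist and Obi all have years in holy orders 24 years, so the next rule applies.
Among Bianchi, Drummond, Eriksen, Lindqvist and Obi, alphabetically by surname: Bianchi before Drummond before Eriksen before Lindqvist before Obi.
Full order: Chaudhari, Petrov, Bianchi, Drummond, Eriksen, Lindqvist, Obi.

Chaudhari, Petrov, Bianchi, Drummond, Eriksen, Lindqvist, Obi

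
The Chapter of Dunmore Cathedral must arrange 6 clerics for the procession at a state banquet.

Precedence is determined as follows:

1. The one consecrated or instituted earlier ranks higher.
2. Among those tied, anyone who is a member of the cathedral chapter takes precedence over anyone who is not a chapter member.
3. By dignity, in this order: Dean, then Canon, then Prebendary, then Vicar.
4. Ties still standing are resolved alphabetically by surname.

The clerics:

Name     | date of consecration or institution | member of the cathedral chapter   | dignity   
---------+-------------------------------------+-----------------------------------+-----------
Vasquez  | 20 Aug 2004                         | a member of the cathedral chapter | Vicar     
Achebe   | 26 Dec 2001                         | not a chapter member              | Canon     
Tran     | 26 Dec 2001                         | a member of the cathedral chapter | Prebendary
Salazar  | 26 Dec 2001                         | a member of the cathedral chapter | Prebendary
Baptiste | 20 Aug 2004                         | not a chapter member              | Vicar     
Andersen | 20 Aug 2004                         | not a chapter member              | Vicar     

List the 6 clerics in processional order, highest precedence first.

By date of consecration or institution (earlier first): Salazar, Tran and Achebe (each 26 Dec 2001); then Vasquez, Andersen and Baptiste (each 20 Aug 2004).
Among Salazar, Tran and Achebe, a member of the cathedral chapter before not a chapter member: Salazar and Tran (a member of the cathedral chapter) before Achebe (not a chapter member).
Salazar and Tran are each Prebendary, so the next rule applies.
Among Salazar and Tran, alphabetically by surname: Salazar before Tran.
Among Vasquez, Andersen and Baptiste, a member of the cathedral chapter before not a chapter member: Vasquez (a member of the cathedral chapter) before Andersen and Baptiste (not a chapter member).
Andersen and Baptiste are each Vicar, so the next rule applies.
Among Andersen and Baptiste, alphabetically by surname: Andersen before Baptiste.
Full order: Salazar, Tran, Achebe, Vasquez, Andersen, Baptiste.

Salazar, Tran, Achebe, Vasquez, Andersen, Baptiste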